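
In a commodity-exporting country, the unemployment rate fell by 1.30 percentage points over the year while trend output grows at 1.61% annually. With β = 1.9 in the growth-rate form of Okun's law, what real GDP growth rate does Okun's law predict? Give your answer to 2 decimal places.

Growth-rate Okun's law: g_Y = g_Y* - β × Δu.
g_Y = 1.61 - 1.9 × (-1.30) = 1.61 + 2.47 = 4.08%, i.e. 4.08% to 2 d.p.

4.08%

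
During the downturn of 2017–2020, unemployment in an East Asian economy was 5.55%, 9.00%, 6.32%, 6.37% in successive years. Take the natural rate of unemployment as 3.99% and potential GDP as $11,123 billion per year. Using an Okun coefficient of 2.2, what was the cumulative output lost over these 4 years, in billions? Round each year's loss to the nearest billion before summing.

Year 2017: gap = -2.2 × (5.55 - 3.99) = -3.432%, loss ≈ 11123 × 3.432/100 ≈ 382.
Year 2018: gap = -2.2 × (9 - 3.99) = -11.022%, loss ≈ 11123 × 11.022/100 ≈ 1226.
Year 2019: gap = -2.2 × (6.32 - 3.99) = -5.126%, loss ≈ 11123 × 5.126/100 ≈ 570.
Year 2020: gap = -2.2 × (6.37 - 3.99) = -5.236%, loss ≈ 11123 × 5.236/100 ≈ 582.
Total lost output = 382 + 1226 + 570 + 582 = 2760 billion.

$2,760 billion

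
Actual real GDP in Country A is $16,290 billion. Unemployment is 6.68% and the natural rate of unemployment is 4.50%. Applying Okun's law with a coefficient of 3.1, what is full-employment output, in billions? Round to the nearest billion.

Unemployment gap = 6.68 - 4.5 = 2.18 points, so output gap = -3.1 × 2.18 = -6.758%.
Since Y = Y* × (1 + gap/100), Y* = 16290/0.93242 ≈ 17471 billion.

$17,471 billion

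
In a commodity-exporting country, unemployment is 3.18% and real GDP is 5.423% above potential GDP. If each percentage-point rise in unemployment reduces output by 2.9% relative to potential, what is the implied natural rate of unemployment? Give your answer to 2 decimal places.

From Okun's law, u - u* = -(output gap)/β = -(5.423)/2.9 = -1.87 points.
So u* = 3.18 + 1.87 = 5.05%.

5.05%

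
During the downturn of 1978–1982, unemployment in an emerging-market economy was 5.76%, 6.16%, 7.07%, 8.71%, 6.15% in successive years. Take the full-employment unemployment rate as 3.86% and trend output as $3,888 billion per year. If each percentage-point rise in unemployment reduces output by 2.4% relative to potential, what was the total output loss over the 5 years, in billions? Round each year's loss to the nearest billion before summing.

Year 1978: gap = -2.4 × (5.76 - 3.86) = -4.56%, loss ≈ 3888 × 4.56/100 ≈ 177.
Year 1979: gap = -2.4 × (6.16 - 3.86) = -5.52%, loss ≈ 3888 × 5.52/100 ≈ 215.
Year 1980: gap = -2.4 × (7.07 - 3.86) = -7.704%, loss ≈ 3888 × 7.704/100 ≈ 300.
Year 1981: gap = -2.4 × (8.71 - 3.86) = -11.64%, loss ≈ 3888 × 11.64/100 ≈ 453.
Year 1982: gap = -2.4 × (6.15 - 3.86) = -5.496%, loss ≈ 3888 × 5.496/100 ≈ 214.
Total lost output = 177 + 215 + 300 + 453 + 214 = 1359 billion.

$1,359 billion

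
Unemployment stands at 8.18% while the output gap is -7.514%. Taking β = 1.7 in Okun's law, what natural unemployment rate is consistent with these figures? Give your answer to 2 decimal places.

3.76%

From Okun's law, u - u* = -(output gap)/β = -(-7.514)/1.7 = 4.42 points.
So u* = 8.18 - 4.42 = 3.76%.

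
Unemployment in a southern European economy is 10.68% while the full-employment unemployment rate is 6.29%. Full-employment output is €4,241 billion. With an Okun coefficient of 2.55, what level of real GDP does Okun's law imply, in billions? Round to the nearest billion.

€3,766 billion

Unemployment gap = 10.68 - 6.29 = 4.39 points, so the output gap is -2.55 × 4.39 = -11.1945%.
Actual GDP = 4241 × (1 - 11.1945/100) = 4241 × 0.888055 ≈ 3766 billion.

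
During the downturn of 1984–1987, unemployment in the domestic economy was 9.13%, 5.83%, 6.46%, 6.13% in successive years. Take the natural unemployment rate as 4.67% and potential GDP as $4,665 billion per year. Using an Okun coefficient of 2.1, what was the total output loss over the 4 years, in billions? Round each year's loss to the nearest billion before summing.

$869 billion

Year 1984: gap = -2.1 × (9.13 - 4.67) = -9.366%, loss ≈ 4665 × 9.366/100 ≈ 437.
Year 1985: gap = -2.1 × (5.83 - 4.67) = -2.436%, loss ≈ 4665 × 2.436/100 ≈ 114.
Year 1986: gap = -2.1 × (6.46 - 4.67) = -3.759%, loss ≈ 4665 × 3.759/100 ≈ 175.
Year 1987: gap = -2.1 × (6.13 - 4.67) = -3.066%, loss ≈ 4665 × 3.066/100 ≈ 143.
Total lost output = 437 + 114 + 175 + 143 = 869 billion.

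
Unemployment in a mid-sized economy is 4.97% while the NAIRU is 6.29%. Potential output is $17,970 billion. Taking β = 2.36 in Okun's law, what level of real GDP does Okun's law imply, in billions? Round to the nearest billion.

Unemployment gap = 4.97 - 6.29 = -1.32 points, so the output gap is -2.36 × (-1.32) = 3.1152%.
Actual GDP = 17970 × (1 + 3.1152/100) = 17970 × 1.031152 ≈ 18530 billion.

$18,530 billion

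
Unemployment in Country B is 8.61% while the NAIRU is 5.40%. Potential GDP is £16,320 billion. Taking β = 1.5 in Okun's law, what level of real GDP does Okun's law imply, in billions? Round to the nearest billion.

Unemployment gap = 8.61 - 5.4 = 3.21 points, so the output gap is -1.5 × 3.21 = -4.815%.
Actual GDP = 16320 × (1 - 4.815/100) = 16320 × 0.95185 ≈ 15534 billion.

£15,534 billion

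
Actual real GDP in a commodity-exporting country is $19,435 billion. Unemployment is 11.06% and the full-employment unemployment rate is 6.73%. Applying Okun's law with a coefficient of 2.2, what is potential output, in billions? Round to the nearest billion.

$21,481 billion

Unemployment gap = 11.06 - 6.73 = 4.33 points, so output gap = -2.2 × 4.33 = -9.526%.
Since Y = Y* × (1 + gap/100), Y* = 19435/0.90474 ≈ 21481 billion.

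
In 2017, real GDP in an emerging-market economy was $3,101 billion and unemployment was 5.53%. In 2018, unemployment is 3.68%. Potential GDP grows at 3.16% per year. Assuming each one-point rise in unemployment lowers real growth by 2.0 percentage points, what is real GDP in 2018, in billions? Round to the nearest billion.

Δu = 3.68 - 5.53 = -1.85 points.
Okun's law (growth form): g_Y = g_Y* - β × Δu = 3.16 - 2.0 × (-1.85) = 3.16 + 3.7 = 6.86%.
Real GDP in the next year = 3101 × (1 + 6.86/100) = 3101 × 1.0686 ≈ 3314 billion.

$3,314 billion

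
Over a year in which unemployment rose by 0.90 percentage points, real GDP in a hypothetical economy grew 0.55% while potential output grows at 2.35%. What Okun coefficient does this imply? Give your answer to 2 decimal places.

β ≈ 2.00

Growth form: g_Y = g_Y* - β × Δu, so β = (g_Y* - g_Y)/Δu.
β = (2.35 - 0.55)/0.90 = 1.8/0.90 = 2.00.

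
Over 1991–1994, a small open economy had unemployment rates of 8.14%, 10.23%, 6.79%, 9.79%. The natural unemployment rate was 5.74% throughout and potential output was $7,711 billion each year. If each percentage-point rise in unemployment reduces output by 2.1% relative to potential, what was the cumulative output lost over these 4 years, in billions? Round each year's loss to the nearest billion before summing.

Year 1991: gap = -2.1 × (8.14 - 5.74) = -5.04%, loss ≈ 7711 × 5.04/100 ≈ 389.
Year 1992: gap = -2.1 × (10.23 - 5.74) = -9.429%, loss ≈ 7711 × 9.429/100 ≈ 727.
Year 1993: gap = -2.1 × (6.79 - 5.74) = -2.205%, loss ≈ 7711 × 2.205/100 ≈ 170.
Year 1994: gap = -2.1 × (9.79 - 5.74) = -8.505%, loss ≈ 7711 × 8.505/100 ≈ 656.
Total lost output = 389 + 727 + 170 + 656 = 1942 billion.

$1,942 billion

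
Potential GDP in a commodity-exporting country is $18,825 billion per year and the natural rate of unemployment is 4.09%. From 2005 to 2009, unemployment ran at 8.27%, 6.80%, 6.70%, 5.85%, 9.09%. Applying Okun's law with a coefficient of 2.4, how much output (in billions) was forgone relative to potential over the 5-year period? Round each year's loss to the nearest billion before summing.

Year 2005: gap = -2.4 × (8.27 - 4.09) = -10.032%, loss ≈ 18825 × 10.032/100 ≈ 1889.
Year 2006: gap = -2.4 × (6.8 - 4.09) = -6.504%, loss ≈ 18825 × 6.504/100 ≈ 1224.
Year 2007: gap = -2.4 × (6.7 - 4.09) = -6.264%, loss ≈ 18825 × 6.264/100 ≈ 1179.
Year 2008: gap = -2.4 × (5.85 - 4.09) = -4.224%, loss ≈ 18825 × 4.224/100 ≈ 795.
Year 2009: gap = -2.4 × (9.09 - 4.09) = -12%, loss ≈ 18825 × 12/100 ≈ 2259.
Total lost output = 1889 + 1224 + 1179 + 795 + 2259 = 7346 billion.

$7,346 billion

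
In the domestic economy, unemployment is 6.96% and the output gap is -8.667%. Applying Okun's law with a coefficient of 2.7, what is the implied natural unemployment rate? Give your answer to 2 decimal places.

From Okun's law, u - u* = -(output gap)/β = -(-8.667)/2.7 = 3.21 points.
So u* = 6.96 - 3.21 = 3.75%.

3.75%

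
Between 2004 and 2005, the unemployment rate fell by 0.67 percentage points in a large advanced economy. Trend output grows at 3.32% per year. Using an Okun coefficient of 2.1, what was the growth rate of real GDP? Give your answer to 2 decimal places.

Growth-rate Okun's law: g_Y = g_Y* - β × Δu.
g_Y = 3.32 - 2.1 × (-0.67) = 3.32 + 1.407 = 4.727%, i.e. 4.73% to 2 d.p.

4.73%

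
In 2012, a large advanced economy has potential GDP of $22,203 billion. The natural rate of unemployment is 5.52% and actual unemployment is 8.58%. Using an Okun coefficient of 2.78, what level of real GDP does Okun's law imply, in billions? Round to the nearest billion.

Unemployment gap = 8.58 - 5.52 = 3.06 points, so the output gap is -2.78 × 3.06 = -8.5068%.
Actual GDP = 22203 × (1 - 8.5068/100) = 22203 × 0.914932 ≈ 20314 billion.

$20,314 billion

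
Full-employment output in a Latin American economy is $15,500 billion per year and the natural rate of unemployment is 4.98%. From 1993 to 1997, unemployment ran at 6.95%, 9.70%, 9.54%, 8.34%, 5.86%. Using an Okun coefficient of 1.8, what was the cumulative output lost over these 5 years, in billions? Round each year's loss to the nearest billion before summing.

$4,322 billion

Year 1993: gap = -1.8 × (6.95 - 4.98) = -3.546%, loss ≈ 15500 × 3.546/100 ≈ 550.
Year 1994: gap = -1.8 × (9.7 - 4.98) = -8.496%, loss ≈ 15500 × 8.496/100 ≈ 1317.
Year 1995: gap = -1.8 × (9.54 - 4.98) = -8.208%, loss ≈ 15500 × 8.208/100 ≈ 1272.
Year 1996: gap = -1.8 × (8.34 - 4.98) = -6.048%, loss ≈ 15500 × 6.048/100 ≈ 937.
Year 1997: gap = -1.8 × (5.86 - 4.98) = -1.584%, loss ≈ 15500 × 1.584/100 ≈ 246.
Total lost output = 550 + 1317 + 1272 + 937 + 246 = 4322 billion.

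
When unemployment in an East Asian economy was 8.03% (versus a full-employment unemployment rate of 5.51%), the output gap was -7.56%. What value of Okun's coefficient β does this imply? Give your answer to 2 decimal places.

Okun's law: output gap = -β × (u - u*).
-7.56 = -β × (8.03 - 5.51) = -β × 2.52, so β = 7.56/2.52 = 3.00.

β ≈ 3.00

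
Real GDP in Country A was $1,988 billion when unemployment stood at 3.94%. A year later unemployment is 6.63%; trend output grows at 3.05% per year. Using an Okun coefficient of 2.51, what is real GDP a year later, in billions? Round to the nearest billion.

Δu = 6.63 - 3.94 = 2.69 points.
Okun's law (growth form): g_Y = g_Y* - β × Δu = 3.05 - 2.51 × (2.69) = 3.05 - 6.7519 = -3.7019%.
Real GDP in the next year = 1988 × (1 - 3.7019/100) = 1988 × 0.962981 ≈ 1914 billion.

$1,914 billion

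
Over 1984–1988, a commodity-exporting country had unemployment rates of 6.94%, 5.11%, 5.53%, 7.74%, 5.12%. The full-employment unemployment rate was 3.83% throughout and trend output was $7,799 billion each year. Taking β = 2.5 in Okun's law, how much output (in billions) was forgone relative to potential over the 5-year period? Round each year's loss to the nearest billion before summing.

Year 1984: gap = -2.5 × (6.94 - 3.83) = -7.775%, loss ≈ 7799 × 7.775/100 ≈ 606.
Year 1985: gap = -2.5 × (5.11 - 3.83) = -3.2%, loss ≈ 7799 × 3.2/100 ≈ 250.
Year 1986: gap = -2.5 × (5.53 - 3.83) = -4.25%, loss ≈ 7799 × 4.25/100 ≈ 331.
Year 1987: gap = -2.5 × (7.74 - 3.83) = -9.775%, loss ≈ 7799 × 9.775/100 ≈ 762.
Year 1988: gap = -2.5 × (5.12 - 3.83) = -3.225%, loss ≈ 7799 × 3.225/100 ≈ 252.
Total lost output = 606 + 250 + 331 + 762 + 252 = 2201 billion.

$2,201 billion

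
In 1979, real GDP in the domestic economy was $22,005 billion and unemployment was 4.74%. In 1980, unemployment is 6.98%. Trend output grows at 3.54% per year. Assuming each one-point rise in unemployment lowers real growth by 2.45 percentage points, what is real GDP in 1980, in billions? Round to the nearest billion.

$21,576 billion

Δu = 6.98 - 4.74 = 2.24 points.
Okun's law (growth form): g_Y = g_Y* - β × Δu = 3.54 - 2.45 × (2.24) = 3.54 - 5.488 = -1.948%.
Real GDP in the next year = 22005 × (1 - 1.948/100) = 22005 × 0.98052 ≈ 21576 billion.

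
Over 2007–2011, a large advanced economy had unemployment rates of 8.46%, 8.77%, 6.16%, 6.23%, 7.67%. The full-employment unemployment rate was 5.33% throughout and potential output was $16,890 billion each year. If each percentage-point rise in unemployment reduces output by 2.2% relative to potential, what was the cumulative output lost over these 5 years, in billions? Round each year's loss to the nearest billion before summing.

Year 2007: gap = -2.2 × (8.46 - 5.33) = -6.886%, loss ≈ 16890 × 6.886/100 ≈ 1163.
Year 2008: gap = -2.2 × (8.77 - 5.33) = -7.568%, loss ≈ 16890 × 7.568/100 ≈ 1278.
Year 2009: gap = -2.2 × (6.16 - 5.33) = -1.826%, loss ≈ 16890 × 1.826/100 ≈ 308.
Year 2010: gap = -2.2 × (6.23 - 5.33) = -1.98%, loss ≈ 16890 × 1.98/100 ≈ 334.
Year 2011: gap = -2.2 × (7.67 - 5.33) = -5.148%, loss ≈ 16890 × 5.148/100 ≈ 869.
Total lost output = 1163 + 1278 + 308 + 334 + 869 = 3952 billion.

$3,952 billion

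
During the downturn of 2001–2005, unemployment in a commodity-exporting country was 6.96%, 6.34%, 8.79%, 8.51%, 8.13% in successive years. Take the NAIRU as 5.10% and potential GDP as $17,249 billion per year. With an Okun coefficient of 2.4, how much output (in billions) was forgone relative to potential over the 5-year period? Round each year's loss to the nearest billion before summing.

$5,477 billion

Year 2001: gap = -2.4 × (6.96 - 5.1) = -4.464%, loss ≈ 17249 × 4.464/100 ≈ 770.
Year 2002: gap = -2.4 × (6.34 - 5.1) = -2.976%, loss ≈ 17249 × 2.976/100 ≈ 513.
Year 2003: gap = -2.4 × (8.79 - 5.1) = -8.856%, loss ≈ 17249 × 8.856/100 ≈ 1528.
Year 2004: gap = -2.4 × (8.51 - 5.1) = -8.184%, loss ≈ 17249 × 8.184/100 ≈ 1412.
Year 2005: gap = -2.4 × (8.13 - 5.1) = -7.272%, loss ≈ 17249 × 7.272/100 ≈ 1254.
Total lost output = 770 + 513 + 1528 + 1412 + 1254 = 5477 billion.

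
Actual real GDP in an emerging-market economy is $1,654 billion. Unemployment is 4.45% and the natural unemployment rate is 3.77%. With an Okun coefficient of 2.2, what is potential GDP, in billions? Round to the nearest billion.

$1,679 billion

Unemployment gap = 4.45 - 3.77 = 0.68 points, so output gap = -2.2 × 0.68 = -1.496%.
Since Y = Y* × (1 + gap/100), Y* = 1654/0.98504 ≈ 1679 billion.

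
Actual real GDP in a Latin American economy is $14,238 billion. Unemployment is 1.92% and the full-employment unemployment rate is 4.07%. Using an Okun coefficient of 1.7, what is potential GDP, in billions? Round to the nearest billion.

Unemployment gap = 1.92 - 4.07 = -2.15 points, so output gap = -1.7 × (-2.15) = 3.655%.
Since Y = Y* × (1 + gap/100), Y* = 14238/1.03655 ≈ 13736 billion.

$13,736 billion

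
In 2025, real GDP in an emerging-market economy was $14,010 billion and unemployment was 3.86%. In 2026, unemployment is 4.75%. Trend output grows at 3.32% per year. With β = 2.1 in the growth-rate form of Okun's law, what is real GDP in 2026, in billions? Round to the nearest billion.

$14,213 billion

Δu = 4.75 - 3.86 = 0.89 points.
Okun's law (growth form): g_Y = g_Y* - β × Δu = 3.32 - 2.1 × (0.89) = 3.32 - 1.869 = 1.451%.
Real GDP in the next year = 14010 × (1 + 1.451/100) = 14010 × 1.01451 ≈ 14213 billion.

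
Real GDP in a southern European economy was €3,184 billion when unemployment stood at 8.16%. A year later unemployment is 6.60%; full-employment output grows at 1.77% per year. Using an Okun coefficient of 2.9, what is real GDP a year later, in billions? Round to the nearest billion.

€3,384 billion

Δu = 6.6 - 8.16 = -1.56 points.
Okun's law (growth form): g_Y = g_Y* - β × Δu = 1.77 - 2.9 × (-1.56) = 1.77 + 4.524 = 6.294%.
Real GDP in the next year = 3184 × (1 + 6.294/100) = 3184 × 1.06294 ≈ 3384 billion.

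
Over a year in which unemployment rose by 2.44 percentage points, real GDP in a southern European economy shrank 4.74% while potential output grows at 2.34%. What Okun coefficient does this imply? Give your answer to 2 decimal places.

Growth form: g_Y = g_Y* - β × Δu, so β = (g_Y* - g_Y)/Δu.
β = (2.34 + 4.74)/2.44 = 7.08/2.44 = 2.90.

β ≈ 2.90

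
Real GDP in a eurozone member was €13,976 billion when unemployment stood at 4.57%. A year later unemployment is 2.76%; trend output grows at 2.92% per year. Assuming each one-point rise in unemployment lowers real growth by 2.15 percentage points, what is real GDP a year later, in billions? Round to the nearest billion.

Δu = 2.76 - 4.57 = -1.81 points.
Okun's law (growth form): g_Y = g_Y* - β × Δu = 2.92 - 2.15 × (-1.81) = 2.92 + 3.8915 = 6.8115%.
Real GDP in the next year = 13976 × (1 + 6.8115/100) = 13976 × 1.068115 ≈ 14928 billion.

€14,928 billion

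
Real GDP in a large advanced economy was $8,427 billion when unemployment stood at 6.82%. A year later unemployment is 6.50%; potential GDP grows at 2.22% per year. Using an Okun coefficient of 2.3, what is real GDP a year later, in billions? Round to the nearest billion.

Δu = 6.5 - 6.82 = -0.32 points.
Okun's law (growth form): g_Y = g_Y* - β × Δu = 2.22 - 2.3 × (-0.32) = 2.22 + 0.736 = 2.956%.
Real GDP in the next year = 8427 × (1 + 2.956/100) = 8427 × 1.02956 ≈ 8676 billion.

$8,676 billion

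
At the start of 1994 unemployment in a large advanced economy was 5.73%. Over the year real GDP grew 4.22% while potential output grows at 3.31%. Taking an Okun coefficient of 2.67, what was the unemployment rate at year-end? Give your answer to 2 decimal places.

5.39%

Growth-rate Okun's law: g_Y = g_Y* - β × Δu, so Δu = (g_Y* - g_Y)/β.
Δu = (3.31 - 4.22)/2.67 = -0.91/2.67 = -0.34 percentage points.
Year-end unemployment = 5.73 - 0.34 = 5.39%.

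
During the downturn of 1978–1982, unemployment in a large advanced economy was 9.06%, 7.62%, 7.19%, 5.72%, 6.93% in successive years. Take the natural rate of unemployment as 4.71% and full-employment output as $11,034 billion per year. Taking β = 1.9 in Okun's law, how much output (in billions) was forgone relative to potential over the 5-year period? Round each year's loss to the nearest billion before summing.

Year 1978: gap = -1.9 × (9.06 - 4.71) = -8.265%, loss ≈ 11034 × 8.265/100 ≈ 912.
Year 1979: gap = -1.9 × (7.62 - 4.71) = -5.529%, loss ≈ 11034 × 5.529/100 ≈ 610.
Year 1980: gap = -1.9 × (7.19 - 4.71) = -4.712%, loss ≈ 11034 × 4.712/100 ≈ 520.
Year 1981: gap = -1.9 × (5.72 - 4.71) = -1.919%, loss ≈ 11034 × 1.919/100 ≈ 212.
Year 1982: gap = -1.9 × (6.93 - 4.71) = -4.218%, loss ≈ 11034 × 4.218/100 ≈ 465.
Total lost output = 912 + 610 + 520 + 212 + 465 = 2719 billion.

$2,719 billion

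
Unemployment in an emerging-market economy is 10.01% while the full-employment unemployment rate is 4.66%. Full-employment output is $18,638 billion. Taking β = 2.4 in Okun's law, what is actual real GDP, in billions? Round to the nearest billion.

$16,245 billion

Unemployment gap = 10.01 - 4.66 = 5.35 points, so the output gap is -2.4 × 5.35 = -12.84%.
Actual GDP = 18638 × (1 - 12.84/100) = 18638 × 0.8716 ≈ 16245 billion.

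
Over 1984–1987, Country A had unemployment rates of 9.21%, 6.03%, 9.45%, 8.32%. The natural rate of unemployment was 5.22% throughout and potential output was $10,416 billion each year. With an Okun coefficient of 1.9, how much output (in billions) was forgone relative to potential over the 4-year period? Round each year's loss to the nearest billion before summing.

Year 1984: gap = -1.9 × (9.21 - 5.22) = -7.581%, loss ≈ 10416 × 7.581/100 ≈ 790.
Year 1985: gap = -1.9 × (6.03 - 5.22) = -1.539%, loss ≈ 10416 × 1.539/100 ≈ 160.
Year 1986: gap = -1.9 × (9.45 - 5.22) = -8.037%, loss ≈ 10416 × 8.037/100 ≈ 837.
Year 1987: gap = -1.9 × (8.32 - 5.22) = -5.89%, loss ≈ 10416 × 5.89/100 ≈ 614.
Total lost output = 790 + 160 + 837 + 614 = 2401 billion.

$2,401 billion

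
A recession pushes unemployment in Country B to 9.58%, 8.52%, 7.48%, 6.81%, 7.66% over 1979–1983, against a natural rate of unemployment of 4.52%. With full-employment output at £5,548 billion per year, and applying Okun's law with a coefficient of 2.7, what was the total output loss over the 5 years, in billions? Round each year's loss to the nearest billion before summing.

£2,613 billion

Year 1979: gap = -2.7 × (9.58 - 4.52) = -13.662%, loss ≈ 5548 × 13.662/100 ≈ 758.
Year 1980: gap = -2.7 × (8.52 - 4.52) = -10.8%, loss ≈ 5548 × 10.8/100 ≈ 599.
Year 1981: gap = -2.7 × (7.48 - 4.52) = -7.992%, loss ≈ 5548 × 7.992/100 ≈ 443.
Year 1982: gap = -2.7 × (6.81 - 4.52) = -6.183%, loss ≈ 5548 × 6.183/100 ≈ 343.
Year 1983: gap = -2.7 × (7.66 - 4.52) = -8.478%, loss ≈ 5548 × 8.478/100 ≈ 470.
Total lost output = 758 + 599 + 443 + 343 + 470 = 2613 billion.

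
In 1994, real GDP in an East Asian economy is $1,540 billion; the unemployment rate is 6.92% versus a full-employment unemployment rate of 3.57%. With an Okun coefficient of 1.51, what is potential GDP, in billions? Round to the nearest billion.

$1,622 billion

Unemployment gap = 6.92 - 3.57 = 3.35 points, so output gap = -1.51 × 3.35 = -5.0585%.
Since Y = Y* × (1 + gap/100), Y* = 1540/0.949415 ≈ 1622 billion.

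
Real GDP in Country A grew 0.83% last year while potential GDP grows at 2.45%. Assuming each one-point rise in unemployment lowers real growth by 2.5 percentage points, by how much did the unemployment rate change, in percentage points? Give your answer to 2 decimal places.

0.65 percentage points

Growth-rate Okun's law: g_Y = g_Y* - β × Δu, so Δu = (g_Y* - g_Y)/β.
Δu = (2.45 - 0.83)/2.5 = 1.62/2.5 = 0.65 percentage points.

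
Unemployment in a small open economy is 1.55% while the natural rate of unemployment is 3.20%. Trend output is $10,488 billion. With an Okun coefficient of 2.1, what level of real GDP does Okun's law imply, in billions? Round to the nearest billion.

Unemployment gap = 1.55 - 3.2 = -1.65 points, so the output gap is -2.1 × (-1.65) = 3.465%.
Actual GDP = 10488 × (1 + 3.465/100) = 10488 × 1.03465 ≈ 10851 billion.

$10,851 billion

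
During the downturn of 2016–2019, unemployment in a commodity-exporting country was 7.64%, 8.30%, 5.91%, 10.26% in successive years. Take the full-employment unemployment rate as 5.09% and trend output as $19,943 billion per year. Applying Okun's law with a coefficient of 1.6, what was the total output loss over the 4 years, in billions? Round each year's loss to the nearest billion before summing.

Year 2016: gap = -1.6 × (7.64 - 5.09) = -4.08%, loss ≈ 19943 × 4.08/100 ≈ 814.
Year 2017: gap = -1.6 × (8.3 - 5.09) = -5.136%, loss ≈ 19943 × 5.136/100 ≈ 1024.
Year 2018: gap = -1.6 × (5.91 - 5.09) = -1.312%, loss ≈ 19943 × 1.312/100 ≈ 262.
Year 2019: gap = -1.6 × (10.26 - 5.09) = -8.272%, loss ≈ 19943 × 8.272/100 ≈ 1650.
Total lost output = 814 + 1024 + 262 + 1650 = 3750 billion.

$3,750 billion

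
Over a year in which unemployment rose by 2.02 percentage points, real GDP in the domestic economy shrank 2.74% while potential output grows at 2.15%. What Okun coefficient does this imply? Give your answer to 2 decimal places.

Growth form: g_Y = g_Y* - β × Δu, so β = (g_Y* - g_Y)/Δu.
β = (2.15 + 2.74)/2.02 = 4.89/2.02 = 2.42.

β ≈ 2.42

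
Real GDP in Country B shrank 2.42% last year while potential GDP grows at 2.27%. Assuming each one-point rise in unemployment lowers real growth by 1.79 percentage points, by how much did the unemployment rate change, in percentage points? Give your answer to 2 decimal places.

Growth-rate Okun's law: g_Y = g_Y* - β × Δu, so Δu = (g_Y* - g_Y)/β.
Δu = (2.27 + 2.42)/1.79 = 4.69/1.79 = 2.62 percentage points.

2.62 percentage points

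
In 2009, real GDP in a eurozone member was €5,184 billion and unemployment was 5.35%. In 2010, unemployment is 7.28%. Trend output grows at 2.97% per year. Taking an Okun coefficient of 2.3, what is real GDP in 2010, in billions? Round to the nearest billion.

Δu = 7.28 - 5.35 = 1.93 points.
Okun's law (growth form): g_Y = g_Y* - β × Δu = 2.97 - 2.3 × (1.93) = 2.97 - 4.439 = -1.469%.
Real GDP in the next year = 5184 × (1 - 1.469/100) = 5184 × 0.98531 ≈ 5108 billion.

€5,108 billion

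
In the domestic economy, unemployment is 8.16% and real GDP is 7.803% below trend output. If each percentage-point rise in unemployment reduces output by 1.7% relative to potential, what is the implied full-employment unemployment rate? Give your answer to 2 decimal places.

From Okun's law, u - u* = -(output gap)/β = -(-7.803)/1.7 = 4.59 points.
So u* = 8.16 - 4.59 = 3.57%.

3.57%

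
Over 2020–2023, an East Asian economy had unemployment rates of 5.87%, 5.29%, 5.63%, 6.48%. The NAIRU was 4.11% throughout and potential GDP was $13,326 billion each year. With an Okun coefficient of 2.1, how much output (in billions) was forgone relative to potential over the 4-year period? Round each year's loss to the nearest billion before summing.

$1,911 billion

Year 2020: gap = -2.1 × (5.87 - 4.11) = -3.696%, loss ≈ 13326 × 3.696/100 ≈ 493.
Year 2021: gap = -2.1 × (5.29 - 4.11) = -2.478%, loss ≈ 13326 × 2.478/100 ≈ 330.
Year 2022: gap = -2.1 × (5.63 - 4.11) = -3.192%, loss ≈ 13326 × 3.192/100 ≈ 425.
Year 2023: gap = -2.1 × (6.48 - 4.11) = -4.977%, loss ≈ 13326 × 4.977/100 ≈ 663.
Total lost output = 493 + 330 + 425 + 663 = 1911 billion.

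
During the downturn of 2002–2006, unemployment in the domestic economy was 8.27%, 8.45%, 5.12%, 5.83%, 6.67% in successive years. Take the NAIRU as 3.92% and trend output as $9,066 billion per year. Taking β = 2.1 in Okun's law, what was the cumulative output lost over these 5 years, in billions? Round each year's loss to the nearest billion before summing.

Year 2002: gap = -2.1 × (8.27 - 3.92) = -9.135%, loss ≈ 9066 × 9.135/100 ≈ 828.
Year 2003: gap = -2.1 × (8.45 - 3.92) = -9.513%, loss ≈ 9066 × 9.513/100 ≈ 862.
Year 2004: gap = -2.1 × (5.12 - 3.92) = -2.52%, loss ≈ 9066 × 2.52/100 ≈ 228.
Year 2005: gap = -2.1 × (5.83 - 3.92) = -4.011%, loss ≈ 9066 × 4.011/100 ≈ 364.
Year 2006: gap = -2.1 × (6.67 - 3.92) = -5.775%, loss ≈ 9066 × 5.775/100 ≈ 524.
Total lost output = 828 + 862 + 228 + 364 + 524 = 2806 billion.

$2,806 billion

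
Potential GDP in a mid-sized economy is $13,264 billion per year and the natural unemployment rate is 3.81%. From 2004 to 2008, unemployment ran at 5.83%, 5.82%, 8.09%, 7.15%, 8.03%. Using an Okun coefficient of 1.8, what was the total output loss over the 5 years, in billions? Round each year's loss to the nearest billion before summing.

Year 2004: gap = -1.8 × (5.83 - 3.81) = -3.636%, loss ≈ 13264 × 3.636/100 ≈ 482.
Year 2005: gap = -1.8 × (5.82 - 3.81) = -3.618%, loss ≈ 13264 × 3.618/100 ≈ 480.
Year 2006: gap = -1.8 × (8.09 - 3.81) = -7.704%, loss ≈ 13264 × 7.704/100 ≈ 1022.
Year 2007: gap = -1.8 × (7.15 - 3.81) = -6.012%, loss ≈ 13264 × 6.012/100 ≈ 797.
Year 2008: gap = -1.8 × (8.03 - 3.81) = -7.596%, loss ≈ 13264 × 7.596/100 ≈ 1008.
Total lost output = 482 + 480 + 1022 + 797 + 1008 = 3789 billion.

$3,789 billion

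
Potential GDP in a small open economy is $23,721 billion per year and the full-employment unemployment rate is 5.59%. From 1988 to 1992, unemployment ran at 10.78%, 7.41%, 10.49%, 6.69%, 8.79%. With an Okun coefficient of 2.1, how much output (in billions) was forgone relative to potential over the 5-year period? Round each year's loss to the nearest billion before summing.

$8,075 billion

Year 1988: gap = -2.1 × (10.78 - 5.59) = -10.899%, loss ≈ 23721 × 10.899/100 ≈ 2585.
Year 1989: gap = -2.1 × (7.41 - 5.59) = -3.822%, loss ≈ 23721 × 3.822/100 ≈ 907.
Year 1990: gap = -2.1 × (10.49 - 5.59) = -10.29%, loss ≈ 23721 × 10.29/100 ≈ 2441.
Year 1991: gap = -2.1 × (6.69 - 5.59) = -2.31%, loss ≈ 23721 × 2.31/100 ≈ 548.
Year 1992: gap = -2.1 × (8.79 - 5.59) = -6.72%, loss ≈ 23721 × 6.72/100 ≈ 1594.
Total lost output = 2585 + 907 + 2441 + 548 + 1594 = 8075 billion.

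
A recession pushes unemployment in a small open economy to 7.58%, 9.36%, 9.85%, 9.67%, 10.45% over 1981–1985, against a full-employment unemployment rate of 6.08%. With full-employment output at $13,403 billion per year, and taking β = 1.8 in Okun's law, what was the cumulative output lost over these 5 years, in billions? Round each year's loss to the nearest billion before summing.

Year 1981: gap = -1.8 × (7.58 - 6.08) = -2.7%, loss ≈ 13403 × 2.7/100 ≈ 362.
Year 1982: gap = -1.8 × (9.36 - 6.08) = -5.904%, loss ≈ 13403 × 5.904/100 ≈ 791.
Year 1983: gap = -1.8 × (9.85 - 6.08) = -6.786%, loss ≈ 13403 × 6.786/100 ≈ 910.
Year 1984: gap = -1.8 × (9.67 - 6.08) = -6.462%, loss ≈ 13403 × 6.462/100 ≈ 866.
Year 1985: gap = -1.8 × (10.45 - 6.08) = -7.866%, loss ≈ 13403 × 7.866/100 ≈ 1054.
Total lost output = 362 + 791 + 910 + 866 + 1054 = 3983 billion.

$3,983 billion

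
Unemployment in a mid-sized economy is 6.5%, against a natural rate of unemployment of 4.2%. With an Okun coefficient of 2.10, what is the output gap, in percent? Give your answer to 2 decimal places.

-4.83%

The unemployment gap is 6.5 - 4.2 = 2.3 percentage points.
Okun's law gives an output gap of -2.1 × 2.3 = -4.83%, i.e. 4.83% below potential.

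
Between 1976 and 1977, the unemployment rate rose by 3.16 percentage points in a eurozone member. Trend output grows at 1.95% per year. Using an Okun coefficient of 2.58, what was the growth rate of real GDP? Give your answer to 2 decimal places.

-6.20%

Growth-rate Okun's law: g_Y = g_Y* - β × Δu.
g_Y = 1.95 - 2.58 × (3.16) = 1.95 - 8.1528 = -6.2028%, i.e. -6.20% to 2 d.p.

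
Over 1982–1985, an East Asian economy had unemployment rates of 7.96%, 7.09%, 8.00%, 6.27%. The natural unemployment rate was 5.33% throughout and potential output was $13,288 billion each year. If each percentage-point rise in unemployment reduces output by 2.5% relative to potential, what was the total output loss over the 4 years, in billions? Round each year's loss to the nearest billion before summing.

Year 1982: gap = -2.5 × (7.96 - 5.33) = -6.575%, loss ≈ 13288 × 6.575/100 ≈ 874.
Year 1983: gap = -2.5 × (7.09 - 5.33) = -4.4%, loss ≈ 13288 × 4.4/100 ≈ 585.
Year 1984: gap = -2.5 × (8 - 5.33) = -6.675%, loss ≈ 13288 × 6.675/100 ≈ 887.
Year 1985: gap = -2.5 × (6.27 - 5.33) = -2.35%, loss ≈ 13288 × 2.35/100 ≈ 312.
Total lost output = 874 + 585 + 887 + 312 = 2658 billion.

$2,658 billion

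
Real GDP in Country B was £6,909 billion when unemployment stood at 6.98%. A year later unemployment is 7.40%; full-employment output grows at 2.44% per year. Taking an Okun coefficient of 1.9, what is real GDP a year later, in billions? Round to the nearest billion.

£7,022 billion

Δu = 7.4 - 6.98 = 0.42 points.
Okun's law (growth form): g_Y = g_Y* - β × Δu = 2.44 - 1.9 × (0.42) = 2.44 - 0.798 = 1.642%.
Real GDP in the next year = 6909 × (1 + 1.642/100) = 6909 × 1.01642 ≈ 7022 billion.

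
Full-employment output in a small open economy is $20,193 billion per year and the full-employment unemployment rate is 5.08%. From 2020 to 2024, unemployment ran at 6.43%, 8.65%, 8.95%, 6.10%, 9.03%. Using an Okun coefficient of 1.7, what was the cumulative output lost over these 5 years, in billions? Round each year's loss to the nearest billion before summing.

Year 2020: gap = -1.7 × (6.43 - 5.08) = -2.295%, loss ≈ 20193 × 2.295/100 ≈ 463.
Year 2021: gap = -1.7 × (8.65 - 5.08) = -6.069%, loss ≈ 20193 × 6.069/100 ≈ 1226.
Year 2022: gap = -1.7 × (8.95 - 5.08) = -6.579%, loss ≈ 20193 × 6.579/100 ≈ 1328.
Year 2023: gap = -1.7 × (6.1 - 5.08) = -1.734%, loss ≈ 20193 × 1.734/100 ≈ 350.
Year 2024: gap = -1.7 × (9.03 - 5.08) = -6.715%, loss ≈ 20193 × 6.715/100 ≈ 1356.
Total lost output = 463 + 1226 + 1328 + 350 + 1356 = 4723 billion.

$4,723 billion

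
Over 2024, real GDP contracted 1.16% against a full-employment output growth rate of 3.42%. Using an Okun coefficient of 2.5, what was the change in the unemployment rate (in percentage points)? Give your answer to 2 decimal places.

1.83 percentage points

Growth-rate Okun's law: g_Y = g_Y* - β × Δu, so Δu = (g_Y* - g_Y)/β.
Δu = (3.42 + 1.16)/2.5 = 4.58/2.5 = 1.83 percentage points.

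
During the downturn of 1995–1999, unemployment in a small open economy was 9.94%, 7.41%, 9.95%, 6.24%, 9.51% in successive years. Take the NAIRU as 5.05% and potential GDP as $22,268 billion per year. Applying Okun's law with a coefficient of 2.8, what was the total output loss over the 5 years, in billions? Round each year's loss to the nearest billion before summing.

$11,098 billion

Year 1995: gap = -2.8 × (9.94 - 5.05) = -13.692%, loss ≈ 22268 × 13.692/100 ≈ 3049.
Year 1996: gap = -2.8 × (7.41 - 5.05) = -6.608%, loss ≈ 22268 × 6.608/100 ≈ 1471.
Year 1997: gap = -2.8 × (9.95 - 5.05) = -13.72%, loss ≈ 22268 × 13.72/100 ≈ 3055.
Year 1998: gap = -2.8 × (6.24 - 5.05) = -3.332%, loss ≈ 22268 × 3.332/100 ≈ 742.
Year 1999: gap = -2.8 × (9.51 - 5.05) = -12.488%, loss ≈ 22268 × 12.488/100 ≈ 2781.
Total lost output = 3049 + 1471 + 3055 + 742 + 2781 = 11098 billion.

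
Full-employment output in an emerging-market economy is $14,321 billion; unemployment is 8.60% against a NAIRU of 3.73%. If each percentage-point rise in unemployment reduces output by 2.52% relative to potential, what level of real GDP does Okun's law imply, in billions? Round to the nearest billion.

Unemployment gap = 8.6 - 3.73 = 4.87 points, so the output gap is -2.52 × 4.87 = -12.2724%.
Actual GDP = 14321 × (1 - 12.2724/100) = 14321 × 0.877276 ≈ 12563 billion.

$12,563 billion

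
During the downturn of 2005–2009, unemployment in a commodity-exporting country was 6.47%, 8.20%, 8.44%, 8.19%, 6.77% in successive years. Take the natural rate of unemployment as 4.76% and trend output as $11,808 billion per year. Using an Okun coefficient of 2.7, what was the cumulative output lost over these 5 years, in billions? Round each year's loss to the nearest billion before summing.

Year 2005: gap = -2.7 × (6.47 - 4.76) = -4.617%, loss ≈ 11808 × 4.617/100 ≈ 545.
Year 2006: gap = -2.7 × (8.2 - 4.76) = -9.288%, loss ≈ 11808 × 9.288/100 ≈ 1097.
Year 2007: gap = -2.7 × (8.44 - 4.76) = -9.936%, loss ≈ 11808 × 9.936/100 ≈ 1173.
Year 2008: gap = -2.7 × (8.19 - 4.76) = -9.261%, loss ≈ 11808 × 9.261/100 ≈ 1094.
Year 2009: gap = -2.7 × (6.77 - 4.76) = -5.427%, loss ≈ 11808 × 5.427/100 ≈ 641.
Total lost output = 545 + 1097 + 1173 + 1094 + 641 = 4550 billion.

$4,550 billion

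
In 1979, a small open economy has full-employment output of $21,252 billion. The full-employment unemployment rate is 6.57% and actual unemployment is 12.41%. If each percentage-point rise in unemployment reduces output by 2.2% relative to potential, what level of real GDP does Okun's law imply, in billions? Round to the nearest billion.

Unemployment gap = 12.41 - 6.57 = 5.84 points, so the output gap is -2.2 × 5.84 = -12.848%.
Actual GDP = 21252 × (1 - 12.848/100) = 21252 × 0.87152 ≈ 18522 billion.

$18,522 billion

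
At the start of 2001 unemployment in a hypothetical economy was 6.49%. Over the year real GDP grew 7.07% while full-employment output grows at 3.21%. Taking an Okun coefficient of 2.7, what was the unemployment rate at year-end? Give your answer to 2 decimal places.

Growth-rate Okun's law: g_Y = g_Y* - β × Δu, so Δu = (g_Y* - g_Y)/β.
Δu = (3.21 - 7.07)/2.7 = -3.86/2.7 = -1.43 percentage points.
Year-end unemployment = 6.49 - 1.43 = 5.06%.

5.06%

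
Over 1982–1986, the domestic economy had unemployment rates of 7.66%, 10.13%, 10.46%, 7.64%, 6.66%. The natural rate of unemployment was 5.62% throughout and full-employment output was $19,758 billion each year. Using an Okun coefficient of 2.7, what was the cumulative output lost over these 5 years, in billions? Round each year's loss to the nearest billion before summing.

Year 1982: gap = -2.7 × (7.66 - 5.62) = -5.508%, loss ≈ 19758 × 5.508/100 ≈ 1088.
Year 1983: gap = -2.7 × (10.13 - 5.62) = -12.177%, loss ≈ 19758 × 12.177/100 ≈ 2406.
Year 1984: gap = -2.7 × (10.46 - 5.62) = -13.068%, loss ≈ 19758 × 13.068/100 ≈ 2582.
Year 1985: gap = -2.7 × (7.64 - 5.62) = -5.454%, loss ≈ 19758 × 5.454/100 ≈ 1078.
Year 1986: gap = -2.7 × (6.66 - 5.62) = -2.808%, loss ≈ 19758 × 2.808/100 ≈ 555.
Total lost output = 1088 + 2406 + 2582 + 1078 + 555 = 7709 billion.

$7,709 billion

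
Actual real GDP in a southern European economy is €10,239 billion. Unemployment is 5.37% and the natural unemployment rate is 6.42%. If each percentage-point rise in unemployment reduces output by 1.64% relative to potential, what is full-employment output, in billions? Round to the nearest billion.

Unemployment gap = 5.37 - 6.42 = -1.05 points, so output gap = -1.64 × (-1.05) = 1.722%.
Since Y = Y* × (1 + gap/100), Y* = 10239/1.01722 ≈ 10066 billion.

€10,066 billion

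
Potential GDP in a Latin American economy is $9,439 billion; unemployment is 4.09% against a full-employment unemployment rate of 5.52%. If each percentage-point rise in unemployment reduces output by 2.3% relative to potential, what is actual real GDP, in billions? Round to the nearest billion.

Unemployment gap = 4.09 - 5.52 = -1.43 points, so the output gap is -2.3 × (-1.43) = 3.289%.
Actual GDP = 9439 × (1 + 3.289/100) = 9439 × 1.03289 ≈ 9749 billion.

$9,749 billion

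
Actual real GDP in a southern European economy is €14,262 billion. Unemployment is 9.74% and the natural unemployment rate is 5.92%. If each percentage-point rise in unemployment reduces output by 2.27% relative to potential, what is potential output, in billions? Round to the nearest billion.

€15,616 billion

Unemployment gap = 9.74 - 5.92 = 3.82 points, so output gap = -2.27 × 3.82 = -8.6714%.
Since Y = Y* × (1 + gap/100), Y* = 14262/0.913286 ≈ 15616 billion.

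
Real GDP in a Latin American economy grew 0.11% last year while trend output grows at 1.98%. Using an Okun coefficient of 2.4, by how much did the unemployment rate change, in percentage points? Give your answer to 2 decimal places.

Growth-rate Okun's law: g_Y = g_Y* - β × Δu, so Δu = (g_Y* - g_Y)/β.
Δu = (1.98 - 0.11)/2.4 = 1.87/2.4 = 0.78 percentage points.

0.78 percentage points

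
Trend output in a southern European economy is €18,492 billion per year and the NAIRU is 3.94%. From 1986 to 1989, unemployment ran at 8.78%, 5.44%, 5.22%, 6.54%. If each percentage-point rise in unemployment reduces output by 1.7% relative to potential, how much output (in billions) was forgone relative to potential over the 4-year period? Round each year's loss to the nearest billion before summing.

Year 1986: gap = -1.7 × (8.78 - 3.94) = -8.228%, loss ≈ 18492 × 8.228/100 ≈ 1522.
Year 1987: gap = -1.7 × (5.44 - 3.94) = -2.55%, loss ≈ 18492 × 2.55/100 ≈ 472.
Year 1988: gap = -1.7 × (5.22 - 3.94) = -2.176%, loss ≈ 18492 × 2.176/100 ≈ 402.
Year 1989: gap = -1.7 × (6.54 - 3.94) = -4.42%, loss ≈ 18492 × 4.42/100 ≈ 817.
Total lost output = 1522 + 472 + 402 + 817 = 3213 billion.

€3,213 billion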